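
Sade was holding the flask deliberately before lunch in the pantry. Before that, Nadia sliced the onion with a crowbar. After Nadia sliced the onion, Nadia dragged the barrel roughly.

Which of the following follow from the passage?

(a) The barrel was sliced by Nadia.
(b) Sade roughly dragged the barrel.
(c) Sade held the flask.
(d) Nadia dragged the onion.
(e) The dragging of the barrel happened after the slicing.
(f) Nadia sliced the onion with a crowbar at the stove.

(c), (e)

(a) Not entailed — Nadia sliced the onion, not the barrel; the barrel belongs to the dragging event.
(b) Not entailed — the passage has Nadia dragging the barrel, not Sade.
(c) Entailed — 'hold' is an activity; 'was holding' entails that some holding happened, so 'held' holds.
(d) Not entailed — Nadia dragged the barrel, not the onion; the onion belongs to the slicing event.
(e) Entailed — the narrative places the slicing before the dragging.
(f) Not entailed — 'at the stove' adds information not in the original event.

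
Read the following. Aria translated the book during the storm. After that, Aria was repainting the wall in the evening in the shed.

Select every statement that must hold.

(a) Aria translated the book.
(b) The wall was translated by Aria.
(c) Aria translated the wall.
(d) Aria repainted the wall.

(a) Entailed — every conjunct here is already in the original translating event.
(b) Not entailed — Aria translated the book, not the wall; the wall belongs to the repainting event.
(c) Not entailed — Aria translated the book, not the wall; the wall belongs to the repainting event.
(d) Not entailed — 'was repainting' is progressive on an accomplishment; it does not entail the completed 'repainted'.

(a)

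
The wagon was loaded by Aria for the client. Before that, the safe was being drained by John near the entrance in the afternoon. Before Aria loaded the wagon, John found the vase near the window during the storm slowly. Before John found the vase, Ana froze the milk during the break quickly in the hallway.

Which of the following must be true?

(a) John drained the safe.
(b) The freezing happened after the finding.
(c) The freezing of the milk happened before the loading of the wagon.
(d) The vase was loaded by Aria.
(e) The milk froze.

(a) Not entailed — 'was draining' is progressive on an accomplishment; it does not entail the completed 'drained'.
(b) Not entailed — the narrative places the freezing before the finding, not after.
(c) Entailed — the narrative places the freezing before the loading.
(d) Not entailed — Aria loaded the wagon, not the vase; the vase belongs to the finding event.
(e) Entailed — 'Ana froze the milk' is causative; it entails the inchoative 'the milk froze'.

(c), (e)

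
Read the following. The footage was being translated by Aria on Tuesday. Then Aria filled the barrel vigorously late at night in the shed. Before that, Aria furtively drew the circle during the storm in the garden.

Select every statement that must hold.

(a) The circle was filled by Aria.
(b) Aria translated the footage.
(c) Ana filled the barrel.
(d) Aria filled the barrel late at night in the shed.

(a) Not entailed — Aria filled the barrel, not the circle; the circle belongs to the drawing event.
(b) Not entailed — 'was translating' is progressive on an accomplishment; it does not entail the completed 'translated'.
(c) Not entailed — the passage has Aria filling the barrel, not Ana.
(d) Entailed — every conjunct here is already in the original filling event.

(d)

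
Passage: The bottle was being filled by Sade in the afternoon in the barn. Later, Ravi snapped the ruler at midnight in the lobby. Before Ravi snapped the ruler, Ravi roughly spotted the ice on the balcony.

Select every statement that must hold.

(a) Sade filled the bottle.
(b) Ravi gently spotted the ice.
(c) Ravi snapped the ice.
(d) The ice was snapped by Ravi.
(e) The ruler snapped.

(e)

(a) Not entailed — 'was filling' is progressive on an accomplishment; it does not entail the completed 'filled'.
(b) Not entailed — 'gently' adds a manner not in (and inconsistent with) the original.
(c) Not entailed — Ravi snapped the ruler, not the ice; the ice belongs to the spotting event.
(d) Not entailed — Ravi snapped the ruler, not the ice; the ice belongs to the spotting event.
(e) Entailed — 'Ravi snapped the ruler' is causative; it entails the inchoative 'the ruler snapped'.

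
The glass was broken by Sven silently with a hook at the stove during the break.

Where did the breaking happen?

at the stove

'at the stove' marks the location of the breaking event.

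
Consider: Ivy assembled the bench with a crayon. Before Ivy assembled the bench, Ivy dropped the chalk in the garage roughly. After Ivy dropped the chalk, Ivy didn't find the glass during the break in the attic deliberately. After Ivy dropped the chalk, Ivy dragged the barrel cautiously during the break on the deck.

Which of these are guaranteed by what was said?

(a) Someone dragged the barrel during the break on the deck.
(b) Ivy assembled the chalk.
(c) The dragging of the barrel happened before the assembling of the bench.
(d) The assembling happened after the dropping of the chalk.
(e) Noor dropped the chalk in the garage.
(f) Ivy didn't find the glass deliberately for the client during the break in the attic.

(a), (d), (f)

(a) Entailed — the original entails any weakening of itself; this just drops 'cautiously' and generalizes the agent.
(b) Not entailed — Ivy assembled the bench, not the chalk; the chalk belongs to the dropping event.
(c) Not entailed — the narrative doesn't order the dragging relative to the assembling.
(d) Entailed — the narrative places the dropping before the assembling.
(e) Not entailed — the passage has Ivy dropping the chalk, not Noor.
(f) Entailed — under negation, adding a further restriction is entailed: if no such finding event occurred, none occurred for the client either.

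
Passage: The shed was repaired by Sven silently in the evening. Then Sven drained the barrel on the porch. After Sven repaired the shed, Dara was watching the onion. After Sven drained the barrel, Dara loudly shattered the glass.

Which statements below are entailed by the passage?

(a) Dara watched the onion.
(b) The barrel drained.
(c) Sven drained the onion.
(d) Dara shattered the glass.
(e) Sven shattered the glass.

(a), (b), (d)

(a) Entailed — 'watch' is an activity; 'was watching' entails that some watching happened, so 'watched' holds.
(b) Entailed — 'Sven drained the barrel' is causative; it entails the inchoative 'the barrel drained'.
(c) Not entailed — Sven drained the barrel, not the onion; the onion belongs to the watching event.
(d) Entailed — the original entails any weakening of itself; this just drops 'loudly'.
(e) Not entailed — the passage has Dara shattering the glass, not Sven.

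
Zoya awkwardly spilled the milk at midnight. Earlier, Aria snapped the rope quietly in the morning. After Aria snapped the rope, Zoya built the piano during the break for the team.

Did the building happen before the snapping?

no

The narrative orders the snapping before the building.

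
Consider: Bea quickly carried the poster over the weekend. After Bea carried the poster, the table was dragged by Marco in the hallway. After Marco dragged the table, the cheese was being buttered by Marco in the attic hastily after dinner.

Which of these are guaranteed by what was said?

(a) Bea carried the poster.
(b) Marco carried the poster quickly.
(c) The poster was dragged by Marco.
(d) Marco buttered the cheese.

(a) Entailed — the original entails any weakening of itself; this just drops 'quickly', 'over the weekend'.
(b) Not entailed — the passage has Bea carrying the poster, not Marco.
(c) Not entailed — Marco dragged the table, not the poster; the poster belongs to the carrying event.
(d) Not entailed — 'was buttering' is progressive on an accomplishment; it does not entail the completed 'buttered'.

(a)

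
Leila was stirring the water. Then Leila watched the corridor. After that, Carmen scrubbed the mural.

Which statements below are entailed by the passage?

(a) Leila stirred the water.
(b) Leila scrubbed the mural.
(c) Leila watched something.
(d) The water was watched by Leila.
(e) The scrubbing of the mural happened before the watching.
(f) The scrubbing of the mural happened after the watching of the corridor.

(a) Entailed — 'stir' is an activity; 'was stirring' entails that some stirring happened, so 'stirred' holds.
(b) Not entailed — the passage has Carmen scrubbing the mural, not Leila.
(c) Entailed — every conjunct here is already in the original watching event.
(d) Not entailed — Leila watched the corridor, not the water; the water belongs to the stirring event.
(e) Not entailed — the narrative places the watching before the scrubbing, not after.
(f) Entailed — the narrative places the watching before the scrubbing.

(a), (c), (f)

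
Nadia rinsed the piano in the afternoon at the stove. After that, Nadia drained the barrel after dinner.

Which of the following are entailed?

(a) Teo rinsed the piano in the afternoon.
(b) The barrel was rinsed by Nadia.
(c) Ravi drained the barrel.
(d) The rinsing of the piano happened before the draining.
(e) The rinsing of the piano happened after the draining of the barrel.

(a) Not entailed — the passage has Nadia rinsing the piano, not Teo.
(b) Not entailed — Nadia rinsed the piano, not the barrel; the barrel belongs to the draining event.
(c) Not entailed — the passage has Nadia draining the barrel, not Ravi.
(d) Entailed — the narrative places the rinsing before the draining.
(e) Not entailed — the narrative places the rinsing before the draining, not after.

(d)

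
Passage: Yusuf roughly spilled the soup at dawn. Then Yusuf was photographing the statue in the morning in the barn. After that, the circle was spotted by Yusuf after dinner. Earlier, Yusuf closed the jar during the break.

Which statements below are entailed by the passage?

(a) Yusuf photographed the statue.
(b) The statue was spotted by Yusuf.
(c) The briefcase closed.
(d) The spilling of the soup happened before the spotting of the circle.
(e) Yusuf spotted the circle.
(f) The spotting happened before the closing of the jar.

(d), (e)

(a) Not entailed — 'was photographing' is progressive on an accomplishment; it does not entail the completed 'photographed'.
(b) Not entailed — Yusuf spotted the circle, not the statue; the statue belongs to the photographing event.
(c) Not entailed — the jar is what closed, not the briefcase.
(d) Entailed — the narrative places the spilling before the spotting.
(e) Entailed — the original entails any weakening of itself; this just drops 'after dinner'.
(f) Not entailed — the narrative places the closing before the spotting, not after.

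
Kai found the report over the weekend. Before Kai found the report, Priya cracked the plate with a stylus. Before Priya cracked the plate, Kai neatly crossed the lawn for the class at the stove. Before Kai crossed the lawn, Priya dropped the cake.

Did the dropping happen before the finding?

The narrative orders the dropping before the finding.

yes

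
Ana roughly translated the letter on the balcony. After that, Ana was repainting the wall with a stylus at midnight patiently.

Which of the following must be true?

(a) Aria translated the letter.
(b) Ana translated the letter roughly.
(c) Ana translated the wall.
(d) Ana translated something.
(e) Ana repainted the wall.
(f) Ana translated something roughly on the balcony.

(a) Not entailed — the passage has Ana translating the letter, not Aria.
(b) Entailed — dropping 'on the balcony' leaves a sub-description the original still satisfies.
(c) Not entailed — Ana translated the letter, not the wall; the wall belongs to the repainting event.
(d) Entailed — dropping 'on the balcony', 'roughly' and generalizing the patient leaves a sub-description the original still satisfies.
(e) Not entailed — 'was repainting' is progressive on an accomplishment; it does not entail the completed 'repainted'.
(f) Entailed — generalizing the patient leaves a sub-description the original still satisfies.

(b), (d), (f)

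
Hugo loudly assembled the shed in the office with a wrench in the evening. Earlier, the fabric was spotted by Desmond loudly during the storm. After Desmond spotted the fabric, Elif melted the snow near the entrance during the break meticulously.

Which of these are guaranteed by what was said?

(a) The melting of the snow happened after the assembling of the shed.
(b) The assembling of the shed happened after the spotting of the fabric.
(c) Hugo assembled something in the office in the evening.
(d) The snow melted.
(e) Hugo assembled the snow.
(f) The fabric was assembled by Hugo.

(a) Not entailed — the narrative doesn't order the assembling relative to the melting.
(b) Entailed — the narrative places the spotting before the assembling.
(c) Entailed — dropping 'loudly', 'with a wrench' and generalizing the patient leaves a sub-description the original still satisfies.
(d) Entailed — 'Elif melted the snow' is causative; it entails the inchoative 'the snow melted'.
(e) Not entailed — Hugo assembled the shed, not the snow; the snow belongs to the melting event.
(f) Not entailed — Hugo assembled the shed, not the fabric; the fabric belongs to the spotting event.

(b), (c), (d)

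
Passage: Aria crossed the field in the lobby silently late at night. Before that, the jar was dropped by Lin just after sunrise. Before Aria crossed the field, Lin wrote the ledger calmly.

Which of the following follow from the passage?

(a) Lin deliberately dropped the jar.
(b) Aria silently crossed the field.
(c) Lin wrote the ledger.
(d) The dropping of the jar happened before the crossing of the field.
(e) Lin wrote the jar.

(a) Not entailed — 'deliberately' adds information not in the original event.
(b) Entailed — the original entails any weakening of itself; this just drops 'in the lobby', 'late at night'.
(c) Entailed — the original entails any weakening of itself; this just drops 'calmly'.
(d) Entailed — the narrative places the dropping before the crossing.
(e) Not entailed — Lin wrote the ledger, not the jar; the jar belongs to the dropping event.

(b), (c), (d)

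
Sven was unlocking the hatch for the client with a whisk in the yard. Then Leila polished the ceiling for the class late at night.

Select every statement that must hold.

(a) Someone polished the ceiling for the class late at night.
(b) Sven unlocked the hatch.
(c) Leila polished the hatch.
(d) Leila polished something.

(a), (d)

(a) Entailed — every conjunct here is already in the original polishing event.
(b) Not entailed — 'was unlocking' is progressive on an accomplishment; it does not entail the completed 'unlocked'.
(c) Not entailed — Leila polished the ceiling, not the hatch; the hatch belongs to the unlocking event.
(d) Entailed — dropping 'for the class', 'late at night' and generalizing the patient leaves a sub-description the original still satisfies.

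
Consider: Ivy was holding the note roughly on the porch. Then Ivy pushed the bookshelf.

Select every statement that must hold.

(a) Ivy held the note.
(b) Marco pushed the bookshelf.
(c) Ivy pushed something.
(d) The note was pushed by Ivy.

(a) Entailed — 'hold' is an activity; 'was holding' entails that some holding happened, so 'held' holds.
(b) Not entailed — the passage has Ivy pushing the bookshelf, not Marco.
(c) Entailed — generalizing the patient leaves a sub-description the original still satisfies.
(d) Not entailed — Ivy pushed the bookshelf, not the note; the note belongs to the holding event.

(a), (c)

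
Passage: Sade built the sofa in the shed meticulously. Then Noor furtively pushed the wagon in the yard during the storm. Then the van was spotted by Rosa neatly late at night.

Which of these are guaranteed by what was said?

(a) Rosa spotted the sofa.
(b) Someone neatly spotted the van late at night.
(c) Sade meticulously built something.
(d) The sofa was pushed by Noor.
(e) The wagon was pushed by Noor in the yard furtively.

(b), (c), (e)

(a) Not entailed — Rosa spotted the van, not the sofa; the sofa belongs to the building event.
(b) Entailed — the original entails any weakening of itself; this just generalizes the agent.
(c) Entailed — this follows by dropping conjuncts from the building event's description.
(d) Not entailed — Noor pushed the wagon, not the sofa; the sofa belongs to the building event.
(e) Entailed — this follows by dropping conjuncts from the pushing event's description.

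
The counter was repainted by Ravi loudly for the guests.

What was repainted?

'the counter' marks the patient of the repainting event.

the counter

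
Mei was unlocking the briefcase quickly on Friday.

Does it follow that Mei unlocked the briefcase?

'was unlocking' is progressive; for an accomplishment like 'unlock the briefcase', it doesn't entail completion.

no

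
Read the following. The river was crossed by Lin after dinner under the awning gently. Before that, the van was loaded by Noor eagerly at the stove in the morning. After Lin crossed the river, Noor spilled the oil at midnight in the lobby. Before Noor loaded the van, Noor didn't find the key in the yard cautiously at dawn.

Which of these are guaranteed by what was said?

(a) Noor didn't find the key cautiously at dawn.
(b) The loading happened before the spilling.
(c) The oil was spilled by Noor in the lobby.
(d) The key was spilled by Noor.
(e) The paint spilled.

(b), (c)

(a) Not entailed — dropping 'in the yard' under negation is not valid — the original leaves open that Noor found the key some other way.
(b) Entailed — the narrative places the loading before the spilling.
(c) Entailed — every conjunct here is already in the original spilling event.
(d) Not entailed — Noor spilled the oil, not the key; the key belongs to the finding event.
(e) Not entailed — the oil is what spilled, not the paint.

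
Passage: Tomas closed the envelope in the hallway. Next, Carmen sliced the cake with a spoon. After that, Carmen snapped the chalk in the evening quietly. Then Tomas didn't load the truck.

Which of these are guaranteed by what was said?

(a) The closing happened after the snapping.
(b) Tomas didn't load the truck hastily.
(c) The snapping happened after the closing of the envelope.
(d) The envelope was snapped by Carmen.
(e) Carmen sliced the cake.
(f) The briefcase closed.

(a) Not entailed — the narrative places the closing before the snapping, not after.
(b) Entailed — under negation, adding a further restriction is entailed: if no such loading event occurred, none occurred hastily either.
(c) Entailed — the narrative places the closing before the snapping.
(d) Not entailed — Carmen snapped the chalk, not the envelope; the envelope belongs to the closing event.
(e) Entailed — every conjunct here is already in the original slicing event.
(f) Not entailed — the envelope is what closed, not the briefcase.

(b), (c), (e)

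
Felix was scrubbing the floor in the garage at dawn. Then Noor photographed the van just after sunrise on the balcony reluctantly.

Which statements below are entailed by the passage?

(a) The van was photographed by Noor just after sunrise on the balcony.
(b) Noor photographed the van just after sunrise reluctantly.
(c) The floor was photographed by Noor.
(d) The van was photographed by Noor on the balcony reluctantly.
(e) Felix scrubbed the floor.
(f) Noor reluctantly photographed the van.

(a), (b), (d), (e), (f)

(a) Entailed — dropping 'reluctantly' leaves a sub-description the original still satisfies.
(b) Entailed — every conjunct here is already in the original photographing event.
(c) Not entailed — Noor photographed the van, not the floor; the floor belongs to the scrubbing event.
(d) Entailed — dropping 'just after sunrise' leaves a sub-description the original still satisfies.
(e) Entailed — 'scrub' is an activity; 'was scrubbing' entails that some scrubbing happened, so 'scrubbed' holds.
(f) Entailed — every conjunct here is already in the original photographing event.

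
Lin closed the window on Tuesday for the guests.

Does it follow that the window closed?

yes

'Lin closed the window' is the causative; it entails the inchoative 'the window closed'.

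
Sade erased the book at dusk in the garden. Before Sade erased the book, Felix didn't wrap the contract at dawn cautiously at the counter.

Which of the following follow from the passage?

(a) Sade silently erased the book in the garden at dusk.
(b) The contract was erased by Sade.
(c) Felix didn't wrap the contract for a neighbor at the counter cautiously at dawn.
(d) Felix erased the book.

(a) Not entailed — 'silently' adds information not in the original event.
(b) Not entailed — Sade erased the book, not the contract; the contract belongs to the wrapping event.
(c) Entailed — under negation, adding a further restriction is entailed: if no such wrapping event occurred, none occurred for a neighbor either.
(d) Not entailed — the passage has Sade erasing the book, not Felix.

(c)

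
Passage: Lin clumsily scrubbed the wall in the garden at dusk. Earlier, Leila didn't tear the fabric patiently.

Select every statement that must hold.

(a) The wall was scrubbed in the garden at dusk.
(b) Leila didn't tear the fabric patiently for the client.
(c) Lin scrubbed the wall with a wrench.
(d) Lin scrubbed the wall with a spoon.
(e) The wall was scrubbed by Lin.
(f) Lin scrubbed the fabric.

(a) Entailed — dropping 'clumsily' and generalizing the agent leaves a sub-description the original still satisfies.
(b) Entailed — under negation, adding a further restriction is entailed: if no such tearing event occurred, none occurred for the client either.
(c) Not entailed — 'with a wrench' adds information not in the original event.
(d) Not entailed — 'with a spoon' adds information not in the original event.
(e) Entailed — this follows by dropping conjuncts from the scrubbing event's description.
(f) Not entailed — Lin scrubbed the wall, not the fabric; the fabric belongs to the tearing event.

(a), (b), (e)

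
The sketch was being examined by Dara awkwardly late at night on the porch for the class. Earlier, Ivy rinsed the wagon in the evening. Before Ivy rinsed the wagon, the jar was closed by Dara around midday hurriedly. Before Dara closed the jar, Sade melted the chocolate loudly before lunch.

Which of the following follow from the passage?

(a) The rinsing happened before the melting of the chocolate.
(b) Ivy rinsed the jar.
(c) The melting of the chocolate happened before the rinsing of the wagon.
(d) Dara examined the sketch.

(c), (d)

(a) Not entailed — the narrative places the melting before the rinsing, not after.
(b) Not entailed — Ivy rinsed the wagon, not the jar; the jar belongs to the closing event.
(c) Entailed — the narrative places the melting before the rinsing.
(d) Entailed — 'examine' is an activity; 'was examining' entails that some examining happened, so 'examined' holds.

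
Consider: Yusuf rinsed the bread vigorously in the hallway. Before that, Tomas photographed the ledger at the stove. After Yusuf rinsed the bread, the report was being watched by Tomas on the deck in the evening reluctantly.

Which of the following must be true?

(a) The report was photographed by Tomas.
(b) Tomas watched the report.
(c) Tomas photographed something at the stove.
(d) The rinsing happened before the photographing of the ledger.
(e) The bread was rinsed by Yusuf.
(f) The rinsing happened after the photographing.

(b), (c), (e), (f)

(a) Not entailed — Tomas photographed the ledger, not the report; the report belongs to the watching event.
(b) Entailed — 'watch' is an activity; 'was watching' entails that some watching happened, so 'watched' holds.
(c) Entailed — every conjunct here is already in the original photographing event.
(d) Not entailed — the narrative places the photographing before the rinsing, not after.
(e) Entailed — dropping 'in the hallway', 'vigorously' leaves a sub-description the original still satisfies.
(f) Entailed — the narrative places the photographing before the rinsing.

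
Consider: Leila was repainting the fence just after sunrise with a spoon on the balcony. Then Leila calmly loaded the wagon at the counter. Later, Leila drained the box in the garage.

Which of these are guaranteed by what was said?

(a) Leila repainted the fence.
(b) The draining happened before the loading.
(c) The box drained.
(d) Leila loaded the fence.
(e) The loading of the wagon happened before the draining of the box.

(a) Not entailed — 'was repainting' is progressive on an accomplishment; it does not entail the completed 'repainted'.
(b) Not entailed — the narrative places the loading before the draining, not after.
(c) Entailed — 'Leila drained the box' is causative; it entails the inchoative 'the box drained'.
(d) Not entailed — Leila loaded the wagon, not the fence; the fence belongs to the repainting event.
(e) Entailed — the narrative places the loading before the draining.

(c), (e)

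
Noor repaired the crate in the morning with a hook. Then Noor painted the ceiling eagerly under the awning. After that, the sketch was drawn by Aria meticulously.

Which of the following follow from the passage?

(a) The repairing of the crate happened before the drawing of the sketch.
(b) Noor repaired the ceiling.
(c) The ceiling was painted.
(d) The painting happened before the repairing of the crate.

(a) Entailed — the narrative places the repairing before the drawing.
(b) Not entailed — Noor repaired the crate, not the ceiling; the ceiling belongs to the painting event.
(c) Entailed — the original entails any weakening of itself; this just drops 'under the awning', 'eagerly' and generalizes the agent.
(d) Not entailed — the narrative places the repairing before the painting, not after.

(a), (c)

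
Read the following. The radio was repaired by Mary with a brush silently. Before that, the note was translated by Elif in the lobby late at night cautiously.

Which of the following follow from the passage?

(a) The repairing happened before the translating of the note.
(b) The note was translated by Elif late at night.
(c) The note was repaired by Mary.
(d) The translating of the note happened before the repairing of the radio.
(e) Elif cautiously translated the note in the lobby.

(a) Not entailed — the narrative places the translating before the repairing, not after.
(b) Entailed — the original entails any weakening of itself; this just drops 'cautiously', 'in the lobby'.
(c) Not entailed — Mary repaired the radio, not the note; the note belongs to the translating event.
(d) Entailed — the narrative places the translating before the repairing.
(e) Entailed — the original entails any weakening of itself; this just drops 'late at night'.

(b), (d), (e)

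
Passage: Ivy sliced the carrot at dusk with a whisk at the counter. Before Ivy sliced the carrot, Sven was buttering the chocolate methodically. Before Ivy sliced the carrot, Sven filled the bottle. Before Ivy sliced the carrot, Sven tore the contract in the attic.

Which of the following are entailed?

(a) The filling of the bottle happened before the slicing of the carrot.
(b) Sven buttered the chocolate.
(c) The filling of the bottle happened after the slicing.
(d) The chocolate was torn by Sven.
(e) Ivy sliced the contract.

(a)

(a) Entailed — the narrative places the filling before the slicing.
(b) Not entailed — 'was buttering' is progressive on an accomplishment; it does not entail the completed 'buttered'.
(c) Not entailed — the narrative places the filling before the slicing, not after.
(d) Not entailed — Sven tore the contract, not the chocolate; the chocolate belongs to the buttering event.
(e) Not entailed — Ivy sliced the carrot, not the contract; the contract belongs to the tearing event.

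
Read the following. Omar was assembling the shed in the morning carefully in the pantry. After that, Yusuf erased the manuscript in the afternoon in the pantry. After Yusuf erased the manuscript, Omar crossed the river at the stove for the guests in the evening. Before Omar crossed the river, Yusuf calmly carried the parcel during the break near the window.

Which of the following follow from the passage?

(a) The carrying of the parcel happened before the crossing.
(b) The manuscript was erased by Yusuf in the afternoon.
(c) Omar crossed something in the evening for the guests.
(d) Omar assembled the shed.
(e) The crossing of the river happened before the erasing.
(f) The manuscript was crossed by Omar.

(a), (b), (c)

(a) Entailed — the narrative places the carrying before the crossing.
(b) Entailed — this follows by dropping conjuncts from the erasing event's description.
(c) Entailed — this follows by dropping conjuncts from the crossing event's description.
(d) Not entailed — 'was assembling' is progressive on an accomplishment; it does not entail the completed 'assembled'.
(e) Not entailed — the narrative places the erasing before the crossing, not after.
(f) Not entailed — Omar crossed the river, not the manuscript; the manuscript belongs to the erasing event.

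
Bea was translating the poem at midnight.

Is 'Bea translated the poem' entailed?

'was translating' is progressive; for an accomplishment like 'translate the poem', it doesn't entail completion.

no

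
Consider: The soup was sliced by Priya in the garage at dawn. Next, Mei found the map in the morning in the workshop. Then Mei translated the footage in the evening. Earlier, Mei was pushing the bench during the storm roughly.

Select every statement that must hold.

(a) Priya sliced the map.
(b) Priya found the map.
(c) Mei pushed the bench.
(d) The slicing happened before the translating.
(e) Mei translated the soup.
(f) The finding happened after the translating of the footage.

(c), (d)

(a) Not entailed — Priya sliced the soup, not the map; the map belongs to the finding event.
(b) Not entailed — the passage has Mei finding the map, not Priya.
(c) Entailed — 'push' is an activity; 'was pushing' entails that some pushing happened, so 'pushed' holds.
(d) Entailed — the narrative places the slicing before the translating.
(e) Not entailed — Mei translated the footage, not the soup; the soup belongs to the slicing event.
(f) Not entailed — the narrative places the finding before the translating, not after.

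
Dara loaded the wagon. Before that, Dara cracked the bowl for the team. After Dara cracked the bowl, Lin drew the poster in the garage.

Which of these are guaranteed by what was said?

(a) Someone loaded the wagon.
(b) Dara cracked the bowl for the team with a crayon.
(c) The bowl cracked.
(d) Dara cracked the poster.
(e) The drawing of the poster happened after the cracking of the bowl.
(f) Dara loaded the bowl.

(a) Entailed — this follows by dropping conjuncts from the loading event's description.
(b) Not entailed — 'with a crayon' adds information not in the original event.
(c) Entailed — 'Dara cracked the bowl' is causative; it entails the inchoative 'the bowl cracked'.
(d) Not entailed — Dara cracked the bowl, not the poster; the poster belongs to the drawing event.
(e) Entailed — the narrative places the cracking before the drawing.
(f) Not entailed — Dara loaded the wagon, not the bowl; the bowl belongs to the cracking event.

(a), (c), (e)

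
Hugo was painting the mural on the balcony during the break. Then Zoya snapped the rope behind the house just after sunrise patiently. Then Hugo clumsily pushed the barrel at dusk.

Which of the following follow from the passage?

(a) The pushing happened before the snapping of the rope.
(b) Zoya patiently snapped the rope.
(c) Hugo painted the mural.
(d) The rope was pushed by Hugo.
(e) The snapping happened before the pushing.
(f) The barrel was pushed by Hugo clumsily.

(b), (e), (f)

(a) Not entailed — the narrative places the snapping before the pushing, not after.
(b) Entailed — every conjunct here is already in the original snapping event.
(c) Not entailed — 'was painting' is progressive on an accomplishment; it does not entail the completed 'painted'.
(d) Not entailed — Hugo pushed the barrel, not the rope; the rope belongs to the snapping event.
(e) Entailed — the narrative places the snapping before the pushing.
(f) Entailed — dropping 'at dusk' leaves a sub-description the original still satisfies.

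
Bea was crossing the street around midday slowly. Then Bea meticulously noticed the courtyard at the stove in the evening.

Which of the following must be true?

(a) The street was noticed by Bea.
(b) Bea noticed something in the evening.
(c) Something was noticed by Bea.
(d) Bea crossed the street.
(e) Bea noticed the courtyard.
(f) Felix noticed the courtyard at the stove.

(a) Not entailed — Bea noticed the courtyard, not the street; the street belongs to the crossing event.
(b) Entailed — every conjunct here is already in the original noticing event.
(c) Entailed — this follows by dropping conjuncts from the noticing event's description.
(d) Not entailed — 'was crossing' is progressive on an accomplishment; it does not entail the completed 'crossed'.
(e) Entailed — the original entails any weakening of itself; this just drops 'at the stove', 'meticulously', 'in the evening'.
(f) Not entailed — the passage has Bea noticing the courtyard, not Felix.

(b), (c), (e)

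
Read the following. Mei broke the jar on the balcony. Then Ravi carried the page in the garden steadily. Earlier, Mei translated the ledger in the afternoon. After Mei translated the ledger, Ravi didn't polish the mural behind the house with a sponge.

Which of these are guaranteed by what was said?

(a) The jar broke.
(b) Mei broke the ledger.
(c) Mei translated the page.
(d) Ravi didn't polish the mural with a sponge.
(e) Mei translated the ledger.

(a) Entailed — 'Mei broke the jar' is causative; it entails the inchoative 'the jar broke'.
(b) Not entailed — Mei broke the jar, not the ledger; the ledger belongs to the translating event.
(c) Not entailed — Mei translated the ledger, not the page; the page belongs to the carrying event.
(d) Not entailed — dropping 'behind the house' under negation is not valid — the original leaves open that Ravi polished the mural some other way.
(e) Entailed — this follows by dropping conjuncts from the translating event's description.

(a), (e)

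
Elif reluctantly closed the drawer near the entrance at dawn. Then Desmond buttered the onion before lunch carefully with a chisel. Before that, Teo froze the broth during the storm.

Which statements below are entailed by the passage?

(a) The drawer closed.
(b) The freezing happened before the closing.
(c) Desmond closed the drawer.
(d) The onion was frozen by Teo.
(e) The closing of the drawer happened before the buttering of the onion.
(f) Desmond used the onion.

(a) Entailed — 'Elif closed the drawer' is causative; it entails the inchoative 'the drawer closed'.
(b) Not entailed — the narrative doesn't order the freezing relative to the closing.
(c) Not entailed — the passage has Elif closing the drawer, not Desmond.
(d) Not entailed — Teo froze the broth, not the onion; the onion belongs to the buttering event.
(e) Entailed — the narrative places the closing before the buttering.
(f) Not entailed — the onion is the patient, not an instrument — Desmond used a chisel.

(a), (e)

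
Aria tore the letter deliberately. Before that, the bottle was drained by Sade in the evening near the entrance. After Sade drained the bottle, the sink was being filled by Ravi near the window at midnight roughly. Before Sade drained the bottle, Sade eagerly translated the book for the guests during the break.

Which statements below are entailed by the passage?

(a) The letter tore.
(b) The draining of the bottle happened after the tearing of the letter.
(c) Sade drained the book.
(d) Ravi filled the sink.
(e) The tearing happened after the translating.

(a), (e)

(a) Entailed — 'Aria tore the letter' is causative; it entails the inchoative 'the letter tore'.
(b) Not entailed — the narrative places the draining before the tearing, not after.
(c) Not entailed — Sade drained the bottle, not the book; the book belongs to the translating event.
(d) Not entailed — 'was filling' is progressive on an accomplishment; it does not entail the completed 'filled'.
(e) Entailed — the narrative places the translating before the tearing.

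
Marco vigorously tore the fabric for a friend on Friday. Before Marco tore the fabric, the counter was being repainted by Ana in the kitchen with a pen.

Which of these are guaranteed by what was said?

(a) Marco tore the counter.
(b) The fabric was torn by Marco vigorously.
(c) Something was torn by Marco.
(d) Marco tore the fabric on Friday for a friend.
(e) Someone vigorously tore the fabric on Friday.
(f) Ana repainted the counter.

(a) Not entailed — Marco tore the fabric, not the counter; the counter belongs to the repainting event.
(b) Entailed — this follows by dropping conjuncts from the tearing event's description.
(c) Entailed — dropping 'vigorously', 'on Friday', 'for a friend' and generalizing the patient leaves a sub-description the original still satisfies.
(d) Entailed — every conjunct here is already in the original tearing event.
(e) Entailed — this follows by dropping conjuncts from the tearing event's description.
(f) Not entailed — 'was repainting' is progressive on an accomplishment; it does not entail the completed 'repainted'.

(b), (c), (d), (e)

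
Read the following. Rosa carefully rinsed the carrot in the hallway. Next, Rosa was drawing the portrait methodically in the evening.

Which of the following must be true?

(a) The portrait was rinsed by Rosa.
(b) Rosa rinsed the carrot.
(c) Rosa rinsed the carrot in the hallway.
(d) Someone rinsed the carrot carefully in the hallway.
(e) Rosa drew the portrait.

(a) Not entailed — Rosa rinsed the carrot, not the portrait; the portrait belongs to the drawing event.
(b) Entailed — this follows by dropping conjuncts from the rinsing event's description.
(c) Entailed — the original entails any weakening of itself; this just drops 'carefully'.
(d) Entailed — this follows by dropping conjuncts from the rinsing event's description.
(e) Not entailed — 'was drawing' is progressive on an accomplishment; it does not entail the completed 'drew'.

(b), (c), (d)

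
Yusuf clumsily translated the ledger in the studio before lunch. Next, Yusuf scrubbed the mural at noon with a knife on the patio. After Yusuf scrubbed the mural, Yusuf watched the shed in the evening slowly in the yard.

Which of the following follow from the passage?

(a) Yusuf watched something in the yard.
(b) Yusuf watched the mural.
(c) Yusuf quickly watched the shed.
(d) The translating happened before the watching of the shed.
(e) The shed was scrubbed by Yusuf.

(a) Entailed — every conjunct here is already in the original watching event.
(b) Not entailed — Yusuf watched the shed, not the mural; the mural belongs to the scrubbing event.
(c) Not entailed — 'quickly' adds a manner not in (and inconsistent with) the original.
(d) Entailed — the narrative places the translating before the watching.
(e) Not entailed — Yusuf scrubbed the mural, not the shed; the shed belongs to the watching event.

(a), (d)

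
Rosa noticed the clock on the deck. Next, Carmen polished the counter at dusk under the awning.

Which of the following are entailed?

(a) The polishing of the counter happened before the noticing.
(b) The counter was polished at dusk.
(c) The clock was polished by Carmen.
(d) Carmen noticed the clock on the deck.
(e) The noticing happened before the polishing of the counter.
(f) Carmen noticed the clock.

(b), (e)

(a) Not entailed — the narrative places the noticing before the polishing, not after.
(b) Entailed — this follows by dropping conjuncts from the polishing event's description.
(c) Not entailed — Carmen polished the counter, not the clock; the clock belongs to the noticing event.
(d) Not entailed — the passage has Rosa noticing the clock, not Carmen.
(e) Entailed — the narrative places the noticing before the polishing.
(f) Not entailed — the passage has Rosa noticing the clock, not Carmen.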